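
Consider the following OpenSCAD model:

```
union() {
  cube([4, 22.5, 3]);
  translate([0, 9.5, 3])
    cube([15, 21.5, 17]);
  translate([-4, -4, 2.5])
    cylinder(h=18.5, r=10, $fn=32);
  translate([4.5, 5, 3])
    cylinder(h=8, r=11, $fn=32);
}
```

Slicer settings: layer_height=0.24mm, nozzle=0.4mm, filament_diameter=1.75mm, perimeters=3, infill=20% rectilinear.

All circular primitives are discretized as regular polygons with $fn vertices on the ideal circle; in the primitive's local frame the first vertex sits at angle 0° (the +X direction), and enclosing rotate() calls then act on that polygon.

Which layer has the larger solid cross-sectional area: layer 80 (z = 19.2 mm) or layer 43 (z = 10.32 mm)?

Layer 80 (z = 19.2): the cube is not intersected at this z (z outside [0, 3]); the cube at (0, 9.5) is present — its section is the full 15×21.5 rectangle (area 322.50 mm²); the cylinder at (-4, -4): section is a regular 32-gon, circumradius r=10 (area = (32/2)·10.000²·sin(360°/32) = 312.14 mm²); the cylinder at (4.5, 5) does not reach this height (z outside [3, 11]); Taking the union: the 2 present regions are separate (no shared area or edge), so areas and boundary lengths simply add and each stays a separate island — area = 634.64 mm². So its area = 634.64 mm². Layer 43 (z = 10.32): the cube does not reach this height (z outside [0, 3]); the cube at (0, 9.5) (footprint 15×21.5) is included at this height (area 322.50 mm²); the r=10 cylinder at (-4, -4) contributes a regular 32-gon of circumradius 10 (area = (32/2)·10.000²·sin(360°/32) = 312.14 mm²); the r=11 cylinder at (4.5, 5) contributes a regular 32-gon of circumradius 11 (area = (32/2)·11.000²·sin(360°/32) = 377.69 mm²); Combining (union): the regions partially overlap — summed areas 1012.34 mm² minus the doubly-counted overlap 174.99 mm² gives 837.35 mm² — area = 837.35 mm². So its area = 837.35 mm². Layer 43 is larger (837.35 vs 634.64 mm²).

layer 43 (z = 10.32 mm)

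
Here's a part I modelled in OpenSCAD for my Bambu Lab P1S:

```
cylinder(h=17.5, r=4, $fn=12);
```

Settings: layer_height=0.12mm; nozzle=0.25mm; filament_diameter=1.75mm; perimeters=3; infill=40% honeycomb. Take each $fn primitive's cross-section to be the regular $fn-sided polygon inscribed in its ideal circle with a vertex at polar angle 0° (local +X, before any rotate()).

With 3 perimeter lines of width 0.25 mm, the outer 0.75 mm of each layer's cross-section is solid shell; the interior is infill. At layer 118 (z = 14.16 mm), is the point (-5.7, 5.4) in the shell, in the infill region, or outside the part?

At z = 14.16 mm: the r=4 cylinder contributes a regular 12-gon of circumradius 4. Overall, the cross-section is a single solid region. The nearest boundary edge runs (-2.00, 3.46)→(-3.46, 2.00); distance from the point to it = 3.99 mm. The point is not inside any of the regions above, so it lies outside the cross-section (3.99 mm from the nearest boundary).

outside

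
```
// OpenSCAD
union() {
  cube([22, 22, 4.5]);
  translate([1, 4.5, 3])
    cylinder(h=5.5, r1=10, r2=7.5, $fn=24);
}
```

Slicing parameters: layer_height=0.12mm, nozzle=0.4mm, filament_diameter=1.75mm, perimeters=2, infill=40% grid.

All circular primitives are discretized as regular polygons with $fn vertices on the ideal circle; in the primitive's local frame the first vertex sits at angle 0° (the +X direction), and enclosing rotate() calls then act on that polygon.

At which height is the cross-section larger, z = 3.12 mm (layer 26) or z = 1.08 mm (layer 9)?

Layer 26 (z = 3.12): the cube (footprint 22×22) is included at this height (area 484.00 mm²); the cone at (1, 4.5) contributes a regular 24-gon of circumradius 9.945 (interpolated between r1=10 and r2=7.5 at t=0.022) (area = (24/2)·9.945²·sin(360°/24) = 307.20 mm²); Combining (union): the regions partially overlap — summed areas 791.20 mm² minus the doubly-counted overlap 134.08 mm² gives 657.13 mm² — area = 657.13 mm². So its area = 657.13 mm². Layer 9 (z = 1.08): the 22×22 cube contributes its full rectangle (area 484.00 mm²); the cone at (1, 4.5) is absent (z outside [3, 8.5]); Taking the union: only the 22×22 cube is present, so the union is just that shape — area = 484.00 mm². So its area = 484.00 mm². Layer 26 is larger (657.13 vs 484.00 mm²).

layer 26 (z = 3.12 mm)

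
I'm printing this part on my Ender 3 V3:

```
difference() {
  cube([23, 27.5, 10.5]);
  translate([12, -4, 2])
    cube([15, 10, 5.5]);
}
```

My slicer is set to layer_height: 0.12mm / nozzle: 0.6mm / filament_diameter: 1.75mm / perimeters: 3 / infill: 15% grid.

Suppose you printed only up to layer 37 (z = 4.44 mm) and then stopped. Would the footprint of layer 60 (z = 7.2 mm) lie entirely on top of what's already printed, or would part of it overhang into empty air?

entirely on top

Compare the two slices. At z = 4.44: the cube (footprint 23×27.5) is included at this height (area 632.50 mm²); the cube at (12, -4) is present — its section is the full 15×10 rectangle (area 150.00 mm²); Taking the first minus the rest: starting from the 23×27.5 cube (632.50 mm²), the 15×10 cube at (12, -4) partially overlaps it — only the 66.00 mm² overlap (of its 150.00 mm²) is removed, clipping the outline — area = 566.50 mm². At z = 7.2: the 23×27.5 cube contributes its full rectangle (area 632.50 mm²); the 15×10 cube at (12, -4) contributes its full rectangle (area 150.00 mm²); After the difference (first − rest): starting from the 23×27.5 cube (632.50 mm²), the 15×10 cube at (12, -4) partially overlaps it — only the 66.00 mm² overlap (of its 150.00 mm²) is removed, clipping the outline — area = 566.50 mm². Checking containment: the cross-section at z = 7.2 is a subset of the cross-section at z = 4.44.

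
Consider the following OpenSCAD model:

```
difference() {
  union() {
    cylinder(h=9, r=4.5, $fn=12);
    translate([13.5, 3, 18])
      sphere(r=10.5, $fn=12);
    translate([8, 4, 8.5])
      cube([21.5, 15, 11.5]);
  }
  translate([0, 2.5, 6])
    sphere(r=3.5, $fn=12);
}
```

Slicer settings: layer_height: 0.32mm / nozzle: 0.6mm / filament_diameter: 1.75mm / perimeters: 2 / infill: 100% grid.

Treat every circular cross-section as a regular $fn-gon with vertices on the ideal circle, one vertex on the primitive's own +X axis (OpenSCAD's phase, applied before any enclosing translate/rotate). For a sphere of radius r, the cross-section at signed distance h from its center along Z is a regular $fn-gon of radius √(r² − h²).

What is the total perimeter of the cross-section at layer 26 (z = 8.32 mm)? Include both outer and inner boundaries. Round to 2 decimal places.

59.92 mm

At z = 8.32 mm: the cylinder: section is a regular 12-gon, circumradius r=4.5 (perimeter = 2·12·4.500·sin(180°/12) = 27.95 mm); the r=10.5 sphere at (13.5, 3) slices to a regular 12-gon of circumradius 4.068 (√(r²−h²) with h=9.68 from center) (perimeter = 2·12·4.068·sin(180°/12) = 25.27 mm); the cube at (8, 4) does not reach this height (z outside [8.5, 20]); Combining (union): the 2 present regions are separate (no shared area or edge), so areas and boundary lengths simply add and each stays a separate island — boundary = 53.22 mm; the sphere at (0, 2.5): section is a regular 12-gon, circumradius = √(r²−h²) = √(3.5²−2.32²) = 2.621 (perimeter = 2·12·2.621·sin(180°/12) = 16.28 mm); Taking the first minus the rest: starting from that combined region, the r=3.5 sphere at (0, 2.5) partially overlaps it — only the 18.45 mm² overlap (of its 20.60 mm²) is removed, clipping the outline — boundary = 59.92 mm. Overall, the cross-section has 2 separate islands. Total boundary length (outer) = 59.92 mm.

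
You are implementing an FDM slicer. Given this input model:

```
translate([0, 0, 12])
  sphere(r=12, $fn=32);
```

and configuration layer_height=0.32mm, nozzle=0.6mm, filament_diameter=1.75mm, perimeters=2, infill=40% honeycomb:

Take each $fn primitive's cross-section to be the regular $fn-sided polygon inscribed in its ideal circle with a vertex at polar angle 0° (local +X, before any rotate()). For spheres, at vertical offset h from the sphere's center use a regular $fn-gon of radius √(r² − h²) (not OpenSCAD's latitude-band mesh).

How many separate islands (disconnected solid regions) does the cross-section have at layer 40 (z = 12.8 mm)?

At z = 12.8 mm: the r=12 sphere slices to a regular 32-gon of circumradius 11.973 (√(r²−h²) with h=0.8 from center). Overall, the cross-section is a single solid region. Island count = 1.

1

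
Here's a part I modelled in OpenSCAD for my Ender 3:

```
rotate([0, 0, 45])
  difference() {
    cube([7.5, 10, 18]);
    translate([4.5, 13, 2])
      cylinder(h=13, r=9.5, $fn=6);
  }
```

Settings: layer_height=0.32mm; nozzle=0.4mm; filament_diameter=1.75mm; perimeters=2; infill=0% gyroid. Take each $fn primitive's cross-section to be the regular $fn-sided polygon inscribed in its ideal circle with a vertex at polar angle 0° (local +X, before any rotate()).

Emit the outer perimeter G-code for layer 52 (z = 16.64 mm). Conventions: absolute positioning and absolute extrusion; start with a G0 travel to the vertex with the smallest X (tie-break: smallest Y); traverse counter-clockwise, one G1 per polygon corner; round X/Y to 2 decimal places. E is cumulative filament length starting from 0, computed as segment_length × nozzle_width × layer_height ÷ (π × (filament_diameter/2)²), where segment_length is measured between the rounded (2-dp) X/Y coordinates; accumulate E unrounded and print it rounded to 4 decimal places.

G0 X-7.07 Y7.07 Z16.64
G1 X0.00 Y0.00 E0.5321
G1 X5.30 Y5.30 E0.9310
G1 X-1.77 Y12.37 E1.4630
G1 X-7.07 Y7.07 E1.8619

At z = 16.64 mm: the cube (footprint 7.5×10) is included at this height; the cylinder at (4.5, 13) is absent (z outside [2, 15]); After the difference (first − rest): none of the subtracted shapes is present at this height, so the 7.5×10 cube is unchanged — 1 connected region; (rotated 45° about Z; rotation is an isometry so areas/perimeters/island counts are preserved). The outline is a single polygon with 4 vertices. Extrusion per mm of travel: 0.4 × 0.32 / (π × 0.875²) = 0.053216. Accumulating E over each segment gives final E = 1.8619.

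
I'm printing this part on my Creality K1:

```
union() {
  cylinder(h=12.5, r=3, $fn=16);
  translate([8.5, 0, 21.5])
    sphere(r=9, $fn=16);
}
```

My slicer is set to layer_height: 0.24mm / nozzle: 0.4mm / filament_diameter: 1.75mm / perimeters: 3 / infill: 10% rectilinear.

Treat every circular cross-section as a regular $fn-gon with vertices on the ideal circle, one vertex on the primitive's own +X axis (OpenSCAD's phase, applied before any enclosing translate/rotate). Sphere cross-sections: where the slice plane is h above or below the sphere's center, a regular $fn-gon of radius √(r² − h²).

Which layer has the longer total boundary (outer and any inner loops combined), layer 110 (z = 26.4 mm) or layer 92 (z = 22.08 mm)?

layer 92 (z = 22.08 mm)

Layer 110 (z = 26.4): the cylinder is absent (z outside [0, 12.5]); the r=9 sphere at (8.5, 0) contributes a regular 16-gon of circumradius √(9²−4.9²) = 7.549 (perimeter = 2·16·7.549·sin(180°/16) = 47.13 mm); Merging all regions: only the r=9 sphere at (8.5, 0) is present, so the union is just that shape — boundary = 47.13 mm. So its perimeter = 47.13 mm. Layer 92 (z = 22.08): the cylinder does not reach this height (z outside [0, 12.5]); the sphere at (8.5, 0): section is a regular 16-gon, circumradius = √(r²−h²) = √(9²−0.58²) = 8.981 (perimeter = 2·16·8.981·sin(180°/16) = 56.07 mm); Merging all regions: only the r=9 sphere at (8.5, 0) is present, so the union is just that shape — boundary = 56.07 mm. So its perimeter = 56.07 mm. Layer 92 is larger (56.07 vs 47.13 mm).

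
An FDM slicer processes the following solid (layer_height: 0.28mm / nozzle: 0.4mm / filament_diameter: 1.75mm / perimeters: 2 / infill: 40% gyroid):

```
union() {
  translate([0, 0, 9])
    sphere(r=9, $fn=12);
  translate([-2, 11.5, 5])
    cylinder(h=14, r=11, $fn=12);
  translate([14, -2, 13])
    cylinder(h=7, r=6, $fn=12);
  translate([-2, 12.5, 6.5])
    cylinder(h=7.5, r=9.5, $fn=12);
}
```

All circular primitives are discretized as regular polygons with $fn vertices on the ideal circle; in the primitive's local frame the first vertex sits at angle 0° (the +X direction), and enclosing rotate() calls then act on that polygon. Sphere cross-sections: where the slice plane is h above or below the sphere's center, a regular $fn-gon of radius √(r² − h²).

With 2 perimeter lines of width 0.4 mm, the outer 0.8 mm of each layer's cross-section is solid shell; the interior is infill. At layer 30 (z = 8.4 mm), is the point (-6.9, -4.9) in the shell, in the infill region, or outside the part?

At z = 8.4 mm: the r=9 sphere contributes a regular 12-gon of circumradius √(9²−0.6²) = 8.980; the cylinder at (-2, 11.5): section is a regular 12-gon, circumradius r=11; the cylinder at (14, -2) does not reach this height (z outside [13, 20]); the cylinder at (-2, 12.5): section is a regular 12-gon, circumradius r=9.5; Merging all regions: the regions partially overlap (shared area 355.84 mm²), so overlapping operands fuse into one piece — 1 connected region. Overall, the cross-section is a single solid region. The nearest boundary edge runs (-4.49, -7.78)→(-7.78, -4.49); distance from the point to it = 0.33 mm. The point is inside the cross-section, 0.33 mm from the nearest boundary — within the 0.8 mm shell band (2 × 0.4).

shell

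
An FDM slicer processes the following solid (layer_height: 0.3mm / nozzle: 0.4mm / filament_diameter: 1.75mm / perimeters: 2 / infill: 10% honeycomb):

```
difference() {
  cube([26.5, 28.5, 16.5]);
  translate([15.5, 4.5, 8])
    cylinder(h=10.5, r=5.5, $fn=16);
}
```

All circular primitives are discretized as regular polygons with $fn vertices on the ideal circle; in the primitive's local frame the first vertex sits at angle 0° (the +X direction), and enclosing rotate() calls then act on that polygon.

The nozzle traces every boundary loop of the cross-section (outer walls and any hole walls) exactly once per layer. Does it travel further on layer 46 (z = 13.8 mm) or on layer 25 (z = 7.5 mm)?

Layer 46 (z = 13.8): the 26.5×28.5 cube contributes its full rectangle (perimeter 110.00 mm); the r=5.5 cylinder at (15.5, 4.5) contributes a regular 16-gon of circumradius 5.5 (perimeter = 2·16·5.500·sin(180°/16) = 34.34 mm); After the difference (first − rest): starting from the 26.5×28.5 cube, the r=5.5 cylinder at (15.5, 4.5) partially overlaps it — only the 88.78 mm² overlap (of its 92.61 mm²) is removed, clipping the outline — boundary = 132.00 mm. So its perimeter = 132.00 mm. Layer 25 (z = 7.5): the cube (footprint 26.5×28.5) is included at this height (perimeter 110.00 mm); the cylinder at (15.5, 4.5) does not reach this height (z outside [8, 18.5]); Subtracting the remaining from the first: none of the subtracted shapes is present at this height, so the 26.5×28.5 cube is unchanged — boundary = 110.00 mm. So its perimeter = 110.00 mm. Layer 46 is larger (132.00 vs 110.00 mm).

layer 46 (z = 13.8 mm)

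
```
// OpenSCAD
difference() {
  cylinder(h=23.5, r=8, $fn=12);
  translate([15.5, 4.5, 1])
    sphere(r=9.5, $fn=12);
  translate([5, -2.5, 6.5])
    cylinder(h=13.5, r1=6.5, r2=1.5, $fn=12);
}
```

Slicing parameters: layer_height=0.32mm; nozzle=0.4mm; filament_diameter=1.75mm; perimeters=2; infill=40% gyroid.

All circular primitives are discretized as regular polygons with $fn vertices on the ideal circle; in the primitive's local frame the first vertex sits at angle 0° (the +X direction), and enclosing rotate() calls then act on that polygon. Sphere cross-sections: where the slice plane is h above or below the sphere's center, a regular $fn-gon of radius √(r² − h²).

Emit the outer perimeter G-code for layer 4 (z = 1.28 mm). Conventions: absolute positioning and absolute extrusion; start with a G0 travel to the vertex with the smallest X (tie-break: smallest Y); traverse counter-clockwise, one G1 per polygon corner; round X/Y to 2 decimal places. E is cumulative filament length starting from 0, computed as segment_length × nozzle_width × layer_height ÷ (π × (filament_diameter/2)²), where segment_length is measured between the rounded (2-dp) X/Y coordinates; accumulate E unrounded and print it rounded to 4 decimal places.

G0 X-8.00 Y0.00 Z1.28
G1 X-6.93 Y-4.00 E0.2203
G1 X-4.00 Y-6.93 E0.4409
G1 X0.00 Y-8.00 E0.6612
G1 X4.00 Y-6.93 E0.8816
G1 X6.93 Y-4.00 E1.1021
G1 X7.79 Y-0.77 E1.2799
G1 X7.28 Y-0.25 E1.3187
G1 X6.00 Y4.50 E1.5805
G1 X6.09 Y4.83 E1.5987
G1 X4.00 Y6.93 E1.7564
G1 X0.00 Y8.00 E1.9767
G1 X-4.00 Y6.93 E2.1971
G1 X-6.93 Y4.00 E2.4176
G1 X-8.00 Y0.00 E2.6379

At z = 1.28 mm: the r=8 cylinder gives a regular 12-gon of circumradius 8 (constant along its height); the r=9.5 sphere at (15.5, 4.5) contributes a regular 12-gon of circumradius √(9.5²−0.28²) = 9.496; the cone at (5, -2.5) does not reach this height (z outside [6.5, 20]); Taking the first minus the rest: starting from the r=8 cylinder, the r=9.5 sphere at (15.5, 4.5) partially overlaps it — only the 3.88 mm² overlap (of its 270.51 mm²) is removed, clipping the outline — 1 connected region. The outline is a single polygon with 14 vertices. Extrusion per mm of travel: 0.4 × 0.32 / (π × 0.875²) = 0.053216. Accumulating E over each segment gives final E = 2.6379.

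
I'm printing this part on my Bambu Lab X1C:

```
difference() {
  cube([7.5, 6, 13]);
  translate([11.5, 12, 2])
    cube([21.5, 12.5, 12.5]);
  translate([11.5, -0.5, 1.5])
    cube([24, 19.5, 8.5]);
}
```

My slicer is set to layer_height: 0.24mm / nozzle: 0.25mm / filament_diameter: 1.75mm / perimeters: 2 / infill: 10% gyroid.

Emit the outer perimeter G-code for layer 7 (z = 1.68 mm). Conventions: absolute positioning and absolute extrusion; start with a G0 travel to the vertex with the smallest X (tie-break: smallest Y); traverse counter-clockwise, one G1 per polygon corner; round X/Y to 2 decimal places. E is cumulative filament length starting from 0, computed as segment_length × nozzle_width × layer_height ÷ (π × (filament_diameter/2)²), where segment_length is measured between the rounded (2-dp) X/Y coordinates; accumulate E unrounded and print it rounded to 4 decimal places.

G0 X0.00 Y0.00 Z1.68
G1 X7.50 Y0.00 E0.1871
G1 X7.50 Y6.00 E0.3368
G1 X0.00 Y6.00 E0.5238
G1 X0.00 Y0.00 E0.6735

At z = 1.68 mm: the 7.5×6 cube contributes its full rectangle; the cube at (11.5, 12) does not reach this height (z outside [2, 14.5]); the 24×19.5 cube at (11.5, -0.5) contributes its full rectangle; After the difference (first − rest): starting from the 7.5×6 cube, the 24×19.5 cube at (11.5, -0.5) misses the remaining region (no effect) — 1 connected region. The outline is a single polygon with 4 vertices. Extrusion per mm of travel: 0.25 × 0.24 / (π × 0.875²) = 0.024945. Accumulating E over each segment gives final E = 0.6735.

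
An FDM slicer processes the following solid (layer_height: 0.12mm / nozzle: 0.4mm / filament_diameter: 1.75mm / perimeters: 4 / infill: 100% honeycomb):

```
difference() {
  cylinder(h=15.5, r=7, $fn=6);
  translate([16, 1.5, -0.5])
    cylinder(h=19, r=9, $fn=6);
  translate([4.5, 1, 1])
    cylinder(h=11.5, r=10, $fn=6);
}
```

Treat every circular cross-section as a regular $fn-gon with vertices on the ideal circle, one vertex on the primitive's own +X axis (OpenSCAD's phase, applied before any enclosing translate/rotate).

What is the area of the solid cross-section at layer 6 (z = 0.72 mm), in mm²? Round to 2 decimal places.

At z = 0.72 mm: the cylinder: section is a regular 6-gon, circumradius r=7 (area = (6/2)·7.000²·sin(360°/6) = 127.31 mm²); the cylinder at (16, 1.5): section is a regular 6-gon, circumradius r=9 (area = (6/2)·9.000²·sin(360°/6) = 210.44 mm²); the cylinder at (4.5, 1) is not intersected at this z (z outside [1, 12.5]); After the difference (first − rest): starting from the r=7 cylinder (127.31 mm²), the r=9 cylinder at (16, 1.5) misses the remaining region (no effect) — area = 127.31 mm². Overall, the cross-section is a single solid region. Net area = 127.31 mm².

127.31 mm²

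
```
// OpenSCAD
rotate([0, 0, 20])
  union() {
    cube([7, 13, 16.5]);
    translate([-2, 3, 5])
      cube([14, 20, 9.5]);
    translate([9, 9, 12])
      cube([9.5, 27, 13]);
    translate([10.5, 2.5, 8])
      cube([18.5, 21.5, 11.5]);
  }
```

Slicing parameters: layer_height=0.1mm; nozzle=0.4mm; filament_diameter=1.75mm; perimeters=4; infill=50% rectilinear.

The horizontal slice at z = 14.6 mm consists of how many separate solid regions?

At z = 14.6 mm: the 7×13 cube contributes its full rectangle; the cube at (-2, 3) is absent (z outside [5, 14.5]); the 9.5×27 cube at (9, 9) contributes its full rectangle; the cube at (10.5, 2.5) (footprint 18.5×21.5) is included at this height; Combining (union): the regions partially overlap (shared area 120.00 mm²), so overlapping operands fuse into one piece — 2 connected regions; (rotated 20° about Z; rotation is an isometry so areas/perimeters/island counts are preserved). The result has 2 disconnected regions.

2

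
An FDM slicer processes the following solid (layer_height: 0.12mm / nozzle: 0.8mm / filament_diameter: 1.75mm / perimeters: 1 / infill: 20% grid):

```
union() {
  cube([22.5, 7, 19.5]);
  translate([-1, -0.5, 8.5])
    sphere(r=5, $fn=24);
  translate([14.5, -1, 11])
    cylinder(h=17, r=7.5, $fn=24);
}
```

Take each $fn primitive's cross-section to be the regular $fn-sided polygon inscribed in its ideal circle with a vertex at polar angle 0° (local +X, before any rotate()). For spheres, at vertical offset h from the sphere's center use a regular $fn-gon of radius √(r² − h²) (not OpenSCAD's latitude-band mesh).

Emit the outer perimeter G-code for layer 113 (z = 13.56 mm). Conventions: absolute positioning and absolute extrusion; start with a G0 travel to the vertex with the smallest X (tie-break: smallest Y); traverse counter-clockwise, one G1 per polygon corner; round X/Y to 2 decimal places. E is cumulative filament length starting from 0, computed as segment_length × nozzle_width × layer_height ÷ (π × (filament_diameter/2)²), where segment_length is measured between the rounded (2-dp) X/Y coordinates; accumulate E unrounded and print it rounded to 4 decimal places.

At z = 13.56 mm: the cube (footprint 22.5×7) is included at this height; the sphere at (-1, -0.5) is not intersected at this z (|z−center|=5.060 > r=5); the r=7.5 cylinder at (14.5, -1) contributes a regular 24-gon of circumradius 7.5; Merging all regions: the regions partially overlap (shared area 72.48 mm²), so overlapping operands fuse into one piece — 1 connected region. The outline is a single polygon with 19 vertices. Extrusion per mm of travel: 0.8 × 0.12 / (π × 0.875²) = 0.039912. Accumulating E over each segment gives final E = 2.7846.

G0 X0.00 Y0.00 Z13.56
G1 X7.13 Y0.00 E0.2846
G1 X7.00 Y-1.00 E0.3248
G1 X7.26 Y-2.94 E0.4029
G1 X8.00 Y-4.75 E0.4810
G1 X9.20 Y-6.30 E0.5592
G1 X10.75 Y-7.50 E0.6375
G1 X12.56 Y-8.24 E0.7155
G1 X14.50 Y-8.50 E0.7936
G1 X16.44 Y-8.24 E0.8718
G1 X18.25 Y-7.50 E0.9498
G1 X19.80 Y-6.30 E1.0280
G1 X21.00 Y-4.75 E1.1063
G1 X21.74 Y-2.94 E1.1843
G1 X22.00 Y-1.00 E1.2624
G1 X21.87 Y0.00 E1.3027
G1 X22.50 Y0.00 E1.3278
G1 X22.50 Y7.00 E1.6072
G1 X0.00 Y7.00 E2.5052
G1 X0.00 Y0.00 E2.7846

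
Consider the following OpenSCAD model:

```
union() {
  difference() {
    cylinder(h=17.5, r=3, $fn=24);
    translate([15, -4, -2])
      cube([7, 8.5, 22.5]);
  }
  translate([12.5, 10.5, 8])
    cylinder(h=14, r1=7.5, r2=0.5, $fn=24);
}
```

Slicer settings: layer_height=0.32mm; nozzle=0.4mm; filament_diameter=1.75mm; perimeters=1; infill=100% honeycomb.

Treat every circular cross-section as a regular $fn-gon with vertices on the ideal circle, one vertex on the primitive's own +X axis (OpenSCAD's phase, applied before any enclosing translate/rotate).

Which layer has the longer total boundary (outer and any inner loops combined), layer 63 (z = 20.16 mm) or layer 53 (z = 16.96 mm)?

layer 53 (z = 16.96 mm)

Layer 63 (z = 20.16): the cylinder is absent (z outside [0, 17.5]); the 7×8.5 cube at (15, -4) contributes its full rectangle (perimeter 31.00 mm); Subtracting the remaining from the first: the first operand is absent here, so nothing remains; the cone at (12.5, 10.5) (r1=7.5→r2=0.5) has section circumradius 1.420 here — a regular 24-gon (perimeter = 2·24·1.420·sin(180°/24) = 8.90 mm); Combining (union): only the cone at (12.5, 10.5) is present, so the union is just that shape — boundary = 8.90 mm. So its perimeter = 8.90 mm. Layer 53 (z = 16.96): the cylinder: section is a regular 24-gon, circumradius r=3 (perimeter = 2·24·3.000·sin(180°/24) = 18.80 mm); the cube at (15, -4) is present — its section is the full 7×8.5 rectangle (perimeter 31.00 mm); Subtracting the remaining from the first: starting from the r=3 cylinder, the 7×8.5 cube at (15, -4) misses the remaining region (no effect) — boundary = 18.80 mm; the cone at (12.5, 10.5): at t=0.640 of its height the radius interpolates to r₁+(r₂−r₁)t = 3.020, giving a regular 24-gon of that circumradius (perimeter = 2·24·3.020·sin(180°/24) = 18.92 mm); Combining (union): the 2 present regions are separate (no shared area or edge), so areas and boundary lengths simply add and each stays a separate island — boundary = 37.72 mm. So its perimeter = 37.72 mm. Layer 53 is larger (37.72 vs 8.90 mm).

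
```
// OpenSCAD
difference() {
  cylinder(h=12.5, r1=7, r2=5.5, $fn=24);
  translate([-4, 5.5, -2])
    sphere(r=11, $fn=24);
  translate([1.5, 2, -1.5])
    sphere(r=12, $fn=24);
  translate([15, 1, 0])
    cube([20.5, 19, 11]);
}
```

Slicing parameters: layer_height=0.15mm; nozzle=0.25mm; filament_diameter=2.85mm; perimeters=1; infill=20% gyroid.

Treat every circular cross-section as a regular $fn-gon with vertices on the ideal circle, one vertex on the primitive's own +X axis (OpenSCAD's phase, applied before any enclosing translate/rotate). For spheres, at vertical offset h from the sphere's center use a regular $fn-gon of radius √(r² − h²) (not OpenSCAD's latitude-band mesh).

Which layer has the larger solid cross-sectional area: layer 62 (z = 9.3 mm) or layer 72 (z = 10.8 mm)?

Layer 62 (z = 9.3): the cone: at t=0.744 of its height the radius interpolates to r₁+(r₂−r₁)t = 5.884, giving a regular 24-gon of that circumradius (area = (24/2)·5.884²·sin(360°/24) = 107.53 mm²); the sphere at (-4, 5.5) is absent (|z−center|=11.300 > r=11); the sphere at (1.5, 2): section is a regular 24-gon, circumradius = √(r²−h²) = √(12²−10.8²) = 5.231 (area = (24/2)·5.231²·sin(360°/24) = 84.98 mm²); the cube at (15, 1) (footprint 20.5×19) is included at this height (area 389.50 mm²); Taking the first minus the rest: starting from the cone (107.53 mm²), the r=12 sphere at (1.5, 2) partially overlaps it — only the 67.89 mm² overlap (of its 84.98 mm²) is removed, clipping the outline; the 20.5×19 cube at (15, 1) misses the remaining region (no effect) — area = 39.64 mm². So its area = 39.64 mm². Layer 72 (z = 10.8): the cone: at t=0.864 of its height the radius interpolates to r₁+(r₂−r₁)t = 5.704, giving a regular 24-gon of that circumradius (area = (24/2)·5.704²·sin(360°/24) = 101.05 mm²); the sphere at (-4, 5.5) does not reach this height (|z−center|=12.800 > r=11); the sphere at (1.5, 2) is absent (|z−center|=12.300 > r=12); the cube at (15, 1) is present — its section is the full 20.5×19 rectangle (area 389.50 mm²); Taking the first minus the rest: starting from the cone (101.05 mm²), the 20.5×19 cube at (15, 1) misses the remaining region (no effect) — area = 101.05 mm². So its area = 101.05 mm². Layer 72 is larger (101.05 vs 39.64 mm²).

layer 72 (z = 10.8 mm)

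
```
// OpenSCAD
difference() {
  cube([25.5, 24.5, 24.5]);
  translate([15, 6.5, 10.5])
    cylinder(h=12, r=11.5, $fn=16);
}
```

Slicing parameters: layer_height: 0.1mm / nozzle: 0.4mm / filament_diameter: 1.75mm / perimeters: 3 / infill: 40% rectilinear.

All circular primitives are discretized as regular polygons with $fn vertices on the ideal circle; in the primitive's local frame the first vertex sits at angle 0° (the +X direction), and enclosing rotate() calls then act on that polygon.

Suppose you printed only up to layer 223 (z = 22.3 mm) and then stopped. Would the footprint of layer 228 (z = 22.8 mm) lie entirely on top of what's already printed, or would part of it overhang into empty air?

part overhangs

Compare the two slices. At z = 22.3: the cube (footprint 25.5×24.5) is included at this height (area 624.75 mm²); the r=11.5 cylinder at (15, 6.5) contributes a regular 16-gon of circumradius 11.5 (area = (16/2)·11.500²·sin(360°/16) = 404.88 mm²); After the difference (first − rest): starting from the 25.5×24.5 cube (624.75 mm²), the r=11.5 cylinder at (15, 6.5) partially overlaps it — only the 336.50 mm² overlap (of its 404.88 mm²) is removed, clipping the outline — area = 288.25 mm². At z = 22.8: the cube is present — its section is the full 25.5×24.5 rectangle (area 624.75 mm²); the cylinder at (15, 6.5) is absent (z outside [10.5, 22.5]); Subtracting the remaining from the first: none of the subtracted shapes is present at this height, so the 25.5×24.5 cube is unchanged — area = 624.75 mm². Checking containment: at z = 22.8 the cross-section extends beyond the z = 22.3 cross-section by about 336.50 mm².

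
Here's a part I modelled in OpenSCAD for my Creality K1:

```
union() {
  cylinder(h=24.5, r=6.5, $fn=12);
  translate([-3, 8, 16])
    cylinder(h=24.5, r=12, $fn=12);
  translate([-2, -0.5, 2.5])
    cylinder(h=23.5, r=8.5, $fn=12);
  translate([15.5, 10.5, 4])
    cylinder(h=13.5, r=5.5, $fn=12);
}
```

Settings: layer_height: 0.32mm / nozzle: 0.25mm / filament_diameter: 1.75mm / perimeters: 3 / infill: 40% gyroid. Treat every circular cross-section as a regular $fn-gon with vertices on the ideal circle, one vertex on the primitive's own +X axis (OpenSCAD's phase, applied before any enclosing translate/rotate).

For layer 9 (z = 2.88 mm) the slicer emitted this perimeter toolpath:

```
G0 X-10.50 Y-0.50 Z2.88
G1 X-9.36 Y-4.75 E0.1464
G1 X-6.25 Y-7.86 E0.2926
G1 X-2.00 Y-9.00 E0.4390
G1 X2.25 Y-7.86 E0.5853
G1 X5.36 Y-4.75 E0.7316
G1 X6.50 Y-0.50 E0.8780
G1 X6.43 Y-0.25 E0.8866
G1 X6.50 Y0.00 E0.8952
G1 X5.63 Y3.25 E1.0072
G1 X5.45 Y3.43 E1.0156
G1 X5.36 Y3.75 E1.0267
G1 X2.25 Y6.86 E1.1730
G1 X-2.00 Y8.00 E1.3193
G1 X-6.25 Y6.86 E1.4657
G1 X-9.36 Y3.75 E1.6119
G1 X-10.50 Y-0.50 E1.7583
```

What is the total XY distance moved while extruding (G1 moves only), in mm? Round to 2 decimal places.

52.87 mm

Sum the Euclidean lengths of each G1 segment: total = 52.87 mm.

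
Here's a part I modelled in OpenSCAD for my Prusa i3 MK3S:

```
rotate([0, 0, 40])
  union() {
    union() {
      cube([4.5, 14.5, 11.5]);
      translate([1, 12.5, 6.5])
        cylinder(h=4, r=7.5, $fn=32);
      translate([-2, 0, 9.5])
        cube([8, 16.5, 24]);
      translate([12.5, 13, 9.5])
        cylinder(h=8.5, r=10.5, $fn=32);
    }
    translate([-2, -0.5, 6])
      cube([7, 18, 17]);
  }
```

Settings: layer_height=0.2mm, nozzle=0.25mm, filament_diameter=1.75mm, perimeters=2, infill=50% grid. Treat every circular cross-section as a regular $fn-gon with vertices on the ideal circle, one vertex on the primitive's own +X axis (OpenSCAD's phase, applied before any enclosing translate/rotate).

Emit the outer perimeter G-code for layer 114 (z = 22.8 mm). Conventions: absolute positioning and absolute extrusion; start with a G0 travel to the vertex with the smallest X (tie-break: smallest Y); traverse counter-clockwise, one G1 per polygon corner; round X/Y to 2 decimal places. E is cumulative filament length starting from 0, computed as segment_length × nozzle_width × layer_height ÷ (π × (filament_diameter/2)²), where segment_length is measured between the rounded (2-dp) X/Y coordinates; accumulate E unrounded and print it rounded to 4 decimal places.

At z = 22.8 mm: the cube is not intersected at this z (z outside [0, 11.5]); the cylinder at (1, 12.5) does not reach this height (z outside [6.5, 10.5]); the 8×16.5 cube at (-2, 0) contributes its full rectangle; the cylinder at (12.5, 13) does not reach this height (z outside [9.5, 18]); Merging all regions: only the 8×16.5 cube at (-2, 0) is present, so the union is just that shape — 1 connected region; the cube at (-2, -0.5) is present — its section is the full 7×18 rectangle; Merging all regions: the regions partially overlap (shared area 115.50 mm²), so overlapping operands fuse into one piece — 1 connected region; (rotated 40° about Z; rotation is an isometry so areas/perimeters/island counts are preserved). The outline is a single polygon with 8 vertices. Extrusion per mm of travel: 0.25 × 0.2 / (π × 0.875²) = 0.020788. Accumulating E over each segment gives final E = 1.0812.

G0 X-12.78 Y12.12 Z22.80
G1 X-1.21 Y-1.67 E0.3742
G1 X4.15 Y2.83 E0.5197
G1 X3.83 Y3.21 E0.5300
G1 X4.60 Y3.86 E0.5510
G1 X-6.01 Y16.50 E0.8940
G1 X-6.78 Y15.85 E0.9150
G1 X-7.42 Y16.62 E0.9358
G1 X-12.78 Y12.12 E1.0812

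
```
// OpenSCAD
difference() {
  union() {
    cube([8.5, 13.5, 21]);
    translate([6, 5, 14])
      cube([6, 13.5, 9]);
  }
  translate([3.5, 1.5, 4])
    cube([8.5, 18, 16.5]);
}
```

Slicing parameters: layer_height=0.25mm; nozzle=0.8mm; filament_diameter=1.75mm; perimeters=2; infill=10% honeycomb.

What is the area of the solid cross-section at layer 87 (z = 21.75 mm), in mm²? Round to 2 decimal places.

At z = 21.75 mm: the cube is not intersected at this z (z outside [0, 21]); the 6×13.5 cube at (6, 5) contributes its full rectangle (area 81.00 mm²); Combining (union): only the 6×13.5 cube at (6, 5) is present, so the union is just that shape — area = 81.00 mm²; the cube at (3.5, 1.5) does not reach this height (z outside [4, 20.5]); Taking the first minus the rest: none of the subtracted shapes is present at this height, so the result so far is unchanged — area = 81.00 mm². Overall, the cross-section is a single solid region. Net area = 81.00 mm².

81.00 mm²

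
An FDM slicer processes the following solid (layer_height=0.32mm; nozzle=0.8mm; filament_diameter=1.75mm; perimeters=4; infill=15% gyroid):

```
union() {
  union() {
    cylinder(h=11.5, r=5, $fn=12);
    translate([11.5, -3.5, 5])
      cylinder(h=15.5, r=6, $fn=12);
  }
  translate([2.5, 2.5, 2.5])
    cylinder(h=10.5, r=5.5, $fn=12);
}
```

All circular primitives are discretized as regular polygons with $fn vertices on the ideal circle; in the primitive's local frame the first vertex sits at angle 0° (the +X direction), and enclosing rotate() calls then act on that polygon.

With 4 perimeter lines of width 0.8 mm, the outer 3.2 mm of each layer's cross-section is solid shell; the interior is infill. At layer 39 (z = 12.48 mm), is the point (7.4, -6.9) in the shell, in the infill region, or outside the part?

At z = 12.48 mm: the cylinder is not intersected at this z (z outside [0, 11.5]); the r=6 cylinder at (11.5, -3.5) gives a regular 12-gon of circumradius 6 (constant along its height); Merging all regions: only the r=6 cylinder at (11.5, -3.5) is present, so the union is just that shape — 1 connected region; the r=5.5 cylinder at (2.5, 2.5) contributes a regular 12-gon of circumradius 5.5; Combining (union): the regions partially overlap (shared area 0.86 mm²), so overlapping operands fuse into one piece — 1 connected region. Overall, the cross-section is a single solid region. The nearest boundary edge runs (8.50, -8.70)→(6.30, -6.50); distance from the point to it = 0.49 mm. The point is inside the cross-section, 0.49 mm from the nearest boundary — within the 3.2 mm shell band (4 × 0.8).

shell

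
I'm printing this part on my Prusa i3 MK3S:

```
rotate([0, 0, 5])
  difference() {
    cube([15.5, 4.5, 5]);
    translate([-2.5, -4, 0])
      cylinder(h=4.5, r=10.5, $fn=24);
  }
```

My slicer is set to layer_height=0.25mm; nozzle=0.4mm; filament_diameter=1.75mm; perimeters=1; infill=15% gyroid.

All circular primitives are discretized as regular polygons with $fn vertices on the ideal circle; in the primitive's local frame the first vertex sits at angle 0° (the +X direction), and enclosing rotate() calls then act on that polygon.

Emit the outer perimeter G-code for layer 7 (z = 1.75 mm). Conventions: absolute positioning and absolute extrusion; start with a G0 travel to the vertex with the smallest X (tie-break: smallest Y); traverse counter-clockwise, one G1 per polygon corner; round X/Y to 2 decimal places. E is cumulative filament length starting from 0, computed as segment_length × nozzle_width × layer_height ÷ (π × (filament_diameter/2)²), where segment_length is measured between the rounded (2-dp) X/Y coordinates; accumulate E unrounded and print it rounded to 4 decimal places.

At z = 1.75 mm: the cube (footprint 15.5×4.5) is included at this height; the cylinder at (-2.5, -4): section is a regular 24-gon, circumradius r=10.5; After the difference (first − rest): starting from the 15.5×4.5 cube, the r=10.5 cylinder at (-2.5, -4) partially overlaps it — only the 25.63 mm² overlap (of its 342.42 mm²) is removed, clipping the outline — 1 connected region; (whole slice rotated 5° about Z — lengths, areas and connectivity unchanged). The outline is a single polygon with 6 vertices. Extrusion per mm of travel: 0.4 × 0.25 / (π × 0.875²) = 0.041575. Accumulating E over each segment gives final E = 1.2772.

G0 X3.12 Y4.79 Z1.75
G1 X4.61 Y3.84 E0.0735
G1 X6.46 Y1.82 E0.1873
G1 X7.08 Y0.62 E0.2435
G1 X15.44 Y1.35 E0.5924
G1 X15.05 Y5.83 E0.7794
G1 X3.12 Y4.79 E1.2772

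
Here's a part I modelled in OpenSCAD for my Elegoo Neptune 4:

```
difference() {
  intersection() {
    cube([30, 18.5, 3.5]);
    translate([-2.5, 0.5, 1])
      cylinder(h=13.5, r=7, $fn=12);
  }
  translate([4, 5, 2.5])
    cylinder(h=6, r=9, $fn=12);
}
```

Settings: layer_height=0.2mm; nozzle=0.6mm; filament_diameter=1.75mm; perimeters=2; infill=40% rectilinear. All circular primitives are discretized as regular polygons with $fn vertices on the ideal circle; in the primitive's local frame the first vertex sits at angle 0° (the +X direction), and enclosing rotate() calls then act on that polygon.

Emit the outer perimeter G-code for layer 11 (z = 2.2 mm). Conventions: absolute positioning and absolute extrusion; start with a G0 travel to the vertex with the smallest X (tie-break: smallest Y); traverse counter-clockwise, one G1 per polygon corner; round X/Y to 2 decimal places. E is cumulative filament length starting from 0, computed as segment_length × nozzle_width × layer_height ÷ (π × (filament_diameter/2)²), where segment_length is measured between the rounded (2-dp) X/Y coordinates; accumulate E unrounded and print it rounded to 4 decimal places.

At z = 2.2 mm: the 30×18.5 cube contributes its full rectangle; the r=7 cylinder at (-2.5, 0.5) gives a regular 12-gon of circumradius 7 (constant along its height); After intersecting: the r=7 cylinder at (-2.5, 0.5) partially overlaps the 30×18.5 cube; clipping to the common part keeps 22.30 mm² — 1 connected region; the cylinder at (4, 5) is not intersected at this z (z outside [2.5, 8.5]); Taking the first minus the rest: none of the subtracted shapes is present at this height, so the result so far is unchanged — 1 connected region. The outline is a single polygon with 6 vertices. Extrusion per mm of travel: 0.6 × 0.2 / (π × 0.875²) = 0.049890. Accumulating E over each segment gives final E = 0.9976.

G0 X0.00 Y0.00 Z2.20
G1 X4.37 Y0.00 E0.2180
G1 X4.50 Y0.50 E0.2438
G1 X3.56 Y4.00 E0.4246
G1 X1.00 Y6.56 E0.6052
G1 X0.00 Y6.83 E0.6569
G1 X0.00 Y0.00 E0.9976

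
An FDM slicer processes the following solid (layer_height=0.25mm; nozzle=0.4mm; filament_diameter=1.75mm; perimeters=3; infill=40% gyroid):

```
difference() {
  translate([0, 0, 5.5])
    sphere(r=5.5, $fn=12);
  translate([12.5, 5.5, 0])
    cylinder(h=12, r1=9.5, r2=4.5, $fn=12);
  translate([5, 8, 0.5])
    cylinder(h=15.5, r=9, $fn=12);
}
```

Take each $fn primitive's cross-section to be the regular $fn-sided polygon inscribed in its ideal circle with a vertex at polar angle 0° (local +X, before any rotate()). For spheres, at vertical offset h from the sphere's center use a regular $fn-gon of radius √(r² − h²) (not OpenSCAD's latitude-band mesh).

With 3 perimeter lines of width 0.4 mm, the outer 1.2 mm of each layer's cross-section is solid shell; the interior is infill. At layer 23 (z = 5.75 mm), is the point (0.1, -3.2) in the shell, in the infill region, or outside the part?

infill

At z = 5.75 mm: the sphere: section is a regular 12-gon, circumradius = √(r²−h²) = √(5.5²−0.25²) = 5.494; the cone at (12.5, 5.5) (r1=9.5→r2=4.5) has section circumradius 7.104 here — a regular 12-gon; the r=9 cylinder at (5, 8) contributes a regular 12-gon of circumradius 9; Taking the first minus the rest: starting from the r=5.5 sphere, the cone at (12.5, 5.5) misses the remaining region (no effect); the r=9 cylinder at (5, 8) partially overlaps it — only the 33.14 mm² overlap (of its 243.00 mm²) is removed, clipping the outline — 1 connected region. Overall, the cross-section is a single solid region. The nearest boundary edge runs (2.75, -4.76)→(-0.00, -5.49); distance from the point to it = 2.19 mm. The point is inside the cross-section and 2.19 mm from the nearest boundary — more than the 1.2 mm shell width (3 × 0.4), so it's in the infill interior.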